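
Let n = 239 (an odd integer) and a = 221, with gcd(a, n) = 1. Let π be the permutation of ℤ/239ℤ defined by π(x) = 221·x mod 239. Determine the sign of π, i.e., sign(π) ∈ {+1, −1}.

-1

Start at x=76: 76 → 66 → 7 → 113 → 117 → 45 → 146 → … (one orbit).
Decompose π into cycles: lengths [238, 1] (2 cycles, including the fixed point 0).
2 cycles on 239: each ℓ→(−1)^(ℓ−1), product (−1)^237 = -1.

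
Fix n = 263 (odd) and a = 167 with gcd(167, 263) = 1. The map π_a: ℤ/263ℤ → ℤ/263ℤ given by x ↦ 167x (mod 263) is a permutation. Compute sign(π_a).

-1

Trace 209: π^k(209) = [209, 187, 195, 216, 41, 9, 188] for k=0..6.
Cycle type of π: 262 + 1; total 2 cycles.
263 − 2 = 261 transpositions; sign(π) = (−1)^261 = -1.
(167|263)_J = -1 (Zolotarev's lemma cross-check).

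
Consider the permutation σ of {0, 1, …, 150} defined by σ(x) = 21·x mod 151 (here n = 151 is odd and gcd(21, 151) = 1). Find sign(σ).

+1

Orbit of 76 under x↦21x: [76, 86, 145, 25, 72, 2, 42]… (length divides ord_151(21)).
Cycle type of π: 75×2 + 1; total 3 cycles.
With 3 cycles on 151 points, sign = (−1)^{151−3} = +1.
Zolotarev: (21|151) = +1, matching the cycle-count sign.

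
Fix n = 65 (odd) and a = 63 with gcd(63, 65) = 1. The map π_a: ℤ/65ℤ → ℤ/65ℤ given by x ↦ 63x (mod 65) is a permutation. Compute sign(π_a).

Trace 32: π^k(32) = [32, 1, 63, 4, 57, 16, 33] for k=0..6.
The orbit structure of x ↦ 63x mod 65: 7 orbits of sizes [12, 12, 12, 12, 12, 4, 1].
n − c = 65 − 7 = 58; sign = (−1)^58 = +1.

+1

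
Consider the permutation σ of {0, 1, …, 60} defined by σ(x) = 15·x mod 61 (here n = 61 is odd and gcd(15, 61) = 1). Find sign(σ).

+1

Trace 13: π^k(13) = [13, 12, 58, 16, 57, 1, 15] for k=0..6.
Decompose π into cycles: lengths [15, 15, 15, 15, 1] (5 cycles, including the fixed point 0).
Σ(ℓ_i−1) = 61−5 = 56; sign = (−1)^56 = +1.
Zolotarev: (15|61) = +1, matching the cycle-count sign.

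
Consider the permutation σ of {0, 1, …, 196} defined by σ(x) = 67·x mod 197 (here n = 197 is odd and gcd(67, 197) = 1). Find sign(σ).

Start at x=72: 72 → 96 → 128 → 105 → 140 → 121 → 30 → … (one orbit).
Decompose π into cycles: lengths [196, 1] (2 cycles, including the fixed point 0).
With 2 cycles on 197 points, sign = (−1)^{197−2} = -1.

-1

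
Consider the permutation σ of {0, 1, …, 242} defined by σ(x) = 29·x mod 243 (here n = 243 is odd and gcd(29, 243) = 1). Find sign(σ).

Orbit of 223 under x↦29x: [223, 149, 190, 164, 139, 143, 16]… (length divides ord_243(29)).
6 cycles of lengths [162, 54, 18, 6, 2, 1].
243 − 6 = 237 transpositions; sign(π) = (−1)^237 = -1.

-1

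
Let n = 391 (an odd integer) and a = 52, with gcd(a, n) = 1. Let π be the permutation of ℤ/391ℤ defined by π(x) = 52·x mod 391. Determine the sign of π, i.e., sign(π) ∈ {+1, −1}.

Start at x=324: 324 → 35 → 256 → 18 → 154 → 188 → 1 → … (one orbit).
Decompose π into cycles: lengths [11, 11, 11, 11, 11, 11, 11, 11, 11, 11, 11, 11, 11, 11, 11, 11, 11, 11, 11, 11, 11, 11, 11, 11, 11, 11, 11, 11, 11, 11, 11, 11, 11, 11, 1, 1, 1, 1, 1, 1, 1, 1, 1, 1, 1, 1, 1, 1, 1, 1, 1] (51 cycles, including the fixed point 0).
Σ(ℓ_i−1) = 391−51 = 340; sign = (−1)^340 = +1.
Check: (52/391) = +1 by Zolotarev.

+1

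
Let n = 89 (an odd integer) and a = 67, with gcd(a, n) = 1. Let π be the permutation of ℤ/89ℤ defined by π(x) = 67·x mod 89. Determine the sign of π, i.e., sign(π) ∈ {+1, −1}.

Orbit of 4 under x↦67x: [4, 1, 67, 39, 32, 8, 2]… (length divides ord_89(67)).
The orbit structure of x ↦ 67x mod 89: 9 orbits of sizes [11, 11, 11, 11, 11, 11, 11, 11, 1].
With 9 cycles on 89 points, sign = (−1)^{89−9} = +1.

+1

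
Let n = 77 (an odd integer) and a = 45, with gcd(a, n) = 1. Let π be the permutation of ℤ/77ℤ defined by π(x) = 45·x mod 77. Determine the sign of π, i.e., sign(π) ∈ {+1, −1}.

Orbit of 45 under x↦45x: [45, 23, 34, 67, 12, 1]… (length divides ord_77(45)).
The orbit structure of x ↦ 45x mod 77: 22 orbits of sizes [6, 6, 6, 6, 6, 6, 6, 6, 6, 6, 6, 1, 1, 1, 1, 1, 1, 1, 1, 1, 1, 1].
77 − 22 = 55 transpositions; sign(π) = (−1)^55 = -1.

-1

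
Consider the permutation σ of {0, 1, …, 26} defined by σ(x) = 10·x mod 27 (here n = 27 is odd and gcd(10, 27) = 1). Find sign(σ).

+1

Start at x=10: 10 → 19 → 1 → 10 (one orbit).
π_10 has 15 disjoint cycles with lengths [3, 3, 3, 3, 3, 3, 1, 1, 1, 1, 1, 1, 1, 1, 1] on {0,…,26}.
sign(π) = (−1)^{n − #cycles} = (−1)^{27−15} = (−1)^12 = +1.
Via Zolotarev, sign(π_{10}) = (10|27) = +1.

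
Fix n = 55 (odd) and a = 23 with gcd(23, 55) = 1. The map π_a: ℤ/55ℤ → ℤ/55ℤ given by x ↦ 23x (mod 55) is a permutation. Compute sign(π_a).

-1

Trace 34: π^k(34) = [34, 12, 1, 23] for k=0..3.
Cycle type of π: 4×11 + 1×11; total 22 cycles.
sign(π) = (−1)^{n − #cycles} = (−1)^{55−22} = (−1)^33 = -1.
(23|55)_J = -1 (Zolotarev's lemma cross-check).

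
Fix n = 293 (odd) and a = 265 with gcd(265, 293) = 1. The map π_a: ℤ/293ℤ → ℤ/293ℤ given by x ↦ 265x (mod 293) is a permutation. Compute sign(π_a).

Start at x=95: 95 → 270 → 58 → 134 → 57 → 162 → 152 → … (one orbit).
2 cycles of lengths [292, 1].
sign(π) = (−1)^{n − #cycles} = (−1)^{293−2} = (−1)^291 = -1.

-1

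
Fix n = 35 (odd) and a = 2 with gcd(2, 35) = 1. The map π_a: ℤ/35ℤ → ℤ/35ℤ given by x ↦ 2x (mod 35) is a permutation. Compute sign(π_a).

Orbit of 18 under x↦2x: [18, 1, 2, 4, 8, 16, 32]… (length divides ord_35(2)).
Cycle lengths of π_2 on ℤ/35ℤ: [12, 12, 4, 3, 3, 1]; 6 cycles in total.
With 6 cycles on 35 points, sign = (−1)^{35−6} = -1.
Zolotarev: (2|35) = -1, matching the cycle-count sign.

-1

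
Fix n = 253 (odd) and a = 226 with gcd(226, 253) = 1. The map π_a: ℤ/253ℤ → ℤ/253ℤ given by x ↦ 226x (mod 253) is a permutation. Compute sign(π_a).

+1

Trace 12: π^k(12) = [12, 182, 146, 106, 174, 109, 93] for k=0..6.
Decompose π into cycles: lengths [110, 110, 22, 10, 1] (5 cycles, including the fixed point 0).
n − c = 253 − 5 = 248; sign = (−1)^248 = +1.
Zolotarev: (226|253) = +1, matching the cycle-count sign.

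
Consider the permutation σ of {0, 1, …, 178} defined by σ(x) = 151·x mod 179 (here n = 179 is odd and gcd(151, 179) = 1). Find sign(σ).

Trace 14: π^k(14) = [14, 145, 57, 15, 117, 125, 80] for k=0..6.
Cycle lengths of π_151 on ℤ/179ℤ: [89, 89, 1]; 3 cycles in total.
Σ(ℓ_i−1) = 179−3 = 176; sign = (−1)^176 = +1.
Via Zolotarev, sign(π_{151}) = (151|179) = +1.

+1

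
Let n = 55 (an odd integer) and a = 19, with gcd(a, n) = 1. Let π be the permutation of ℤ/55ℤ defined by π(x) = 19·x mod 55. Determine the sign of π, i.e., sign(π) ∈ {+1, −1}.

-1

Start at x=36: 36 → 24 → 16 → 29 → 1 → 19 → 31 → … (one orbit).
π_19 has 8 disjoint cycles with lengths [10, 10, 10, 10, 10, 2, 2, 1] on {0,…,54}.
55 − 8 = 47 transpositions; sign(π) = (−1)^47 = -1.
Zolotarev: (19|55) = -1, matching the cycle-count sign.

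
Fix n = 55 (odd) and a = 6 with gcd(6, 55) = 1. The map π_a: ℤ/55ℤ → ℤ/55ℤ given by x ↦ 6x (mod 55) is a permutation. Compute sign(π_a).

-1

Orbit of 6 under x↦6x: [6, 36, 51, 31, 21, 16, 41]… (length divides ord_55(6)).
Cycle type of π: 10×5 + 1×5; total 10 cycles.
sign(π) = (−1)^{n − #cycles} = (−1)^{55−10} = (−1)^45 = -1.
The Jacobi symbol (6|55) = -1 (Zolotarev) agrees.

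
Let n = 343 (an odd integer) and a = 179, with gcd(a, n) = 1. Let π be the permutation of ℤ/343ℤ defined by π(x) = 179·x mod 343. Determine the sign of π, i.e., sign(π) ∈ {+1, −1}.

Orbit of 71 under x↦179x: [71, 18, 135, 155, 305, 58, 92]… (length divides ord_343(179)).
The orbit structure of x ↦ 179x mod 343: 7 orbits of sizes [147, 147, 21, 21, 3, 3, 1].
7 cycles on 343: each ℓ→(−1)^(ℓ−1), product (−1)^336 = +1.

+1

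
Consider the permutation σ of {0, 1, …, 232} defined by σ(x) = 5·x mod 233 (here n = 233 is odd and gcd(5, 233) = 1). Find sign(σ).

Orbit of 166 under x↦5x: [166, 131, 189, 13, 65, 92, 227]… (length divides ord_233(5)).
2 cycles of lengths [232, 1].
With 2 cycles on 233 points, sign = (−1)^{233−2} = -1.

-1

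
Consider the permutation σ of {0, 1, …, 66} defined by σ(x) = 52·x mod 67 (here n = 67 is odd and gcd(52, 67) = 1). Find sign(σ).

-1

Trace 27: π^k(27) = [27, 64, 45, 62, 8, 14, 58] for k=0..6.
4 cycles of lengths [22, 22, 22, 1].
sign(π) = (−1)^{n − #cycles} = (−1)^{67−4} = (−1)^63 = -1.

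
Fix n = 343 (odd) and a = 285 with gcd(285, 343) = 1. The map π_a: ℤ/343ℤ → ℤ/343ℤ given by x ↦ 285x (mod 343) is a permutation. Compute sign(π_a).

Trace 176: π^k(176) = [176, 82, 46, 76, 51, 129, 64] for k=0..6.
The orbit structure of x ↦ 285x mod 343: 4 orbits of sizes [294, 42, 6, 1].
4 cycles on 343: each ℓ→(−1)^(ℓ−1), product (−1)^339 = -1.

-1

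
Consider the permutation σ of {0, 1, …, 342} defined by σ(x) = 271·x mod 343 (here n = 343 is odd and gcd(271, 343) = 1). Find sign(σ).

-1

Orbit of 65 under x↦271x: [65, 122, 134, 299, 81, 342, 72]… (length divides ord_343(271)).
The orbit structure of x ↦ 271x mod 343: 4 orbits of sizes [294, 42, 6, 1].
4 cycles on 343: each ℓ→(−1)^(ℓ−1), product (−1)^339 = -1.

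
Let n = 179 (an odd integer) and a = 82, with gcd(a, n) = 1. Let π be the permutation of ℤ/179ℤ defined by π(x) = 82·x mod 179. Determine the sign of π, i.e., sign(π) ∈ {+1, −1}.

Start at x=5: 5 → 52 → 147 → 61 → 169 → 75 → 64 → … (one orbit).
Cycle lengths of π_82 on ℤ/179ℤ: [89, 89, 1]; 3 cycles in total.
With 3 cycles on 179 points, sign = (−1)^{179−3} = +1.
Check: (82/179) = +1 by Zolotarev.

+1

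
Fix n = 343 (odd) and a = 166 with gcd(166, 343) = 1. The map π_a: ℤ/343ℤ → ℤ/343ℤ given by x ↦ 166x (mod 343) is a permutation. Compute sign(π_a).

Orbit of 313 under x↦166x: [313, 165, 293, 275, 31, 1, 166]… (length divides ord_343(166)).
Cycle lengths of π_166 on ℤ/343ℤ: [42, 42, 42, 42, 42, 42, 42, 6, 6, 6, 6, 6, 6, 6, 6, 1]; 16 cycles in total.
sign(π) = (−1)^{n − #cycles} = (−1)^{343−16} = (−1)^327 = -1.

-1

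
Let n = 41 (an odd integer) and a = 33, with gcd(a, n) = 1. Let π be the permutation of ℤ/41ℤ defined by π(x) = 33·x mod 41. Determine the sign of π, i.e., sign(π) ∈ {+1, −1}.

Trace 20: π^k(20) = [20, 4, 9, 10, 2, 25, 5] for k=0..6.
3 cycles of lengths [20, 20, 1].
Σ(ℓ_i−1) = 41−3 = 38; sign = (−1)^38 = +1.
(33|41)_J = +1 (Zolotarev's lemma cross-check).

+1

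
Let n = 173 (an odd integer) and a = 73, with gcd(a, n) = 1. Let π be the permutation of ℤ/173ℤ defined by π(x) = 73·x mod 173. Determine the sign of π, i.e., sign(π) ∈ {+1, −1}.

+1

Start at x=84: 84 → 77 → 85 → 150 → 51 → 90 → 169 → … (one orbit).
Cycle lengths of π_73 on ℤ/173ℤ: [86, 86, 1]; 3 cycles in total.
With 3 cycles on 173 points, sign = (−1)^{173−3} = +1.
Zolotarev: (73|173) = +1, matching the cycle-count sign.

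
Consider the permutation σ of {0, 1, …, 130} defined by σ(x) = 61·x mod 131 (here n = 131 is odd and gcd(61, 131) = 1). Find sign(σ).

+1

Start at x=89: 89 → 58 → 1 → 61 → 53 → 89 (one orbit).
Decompose π into cycles: lengths [5, 5, 5, 5, 5, 5, 5, 5, 5, 5, 5, 5, 5, 5, 5, 5, 5, 5, 5, 5, 5, 5, 5, 5, 5, 5, 1] (27 cycles, including the fixed point 0).
With 27 cycles on 131 points, sign = (−1)^{131−27} = +1.
The Jacobi symbol (61|131) = +1 (Zolotarev) agrees.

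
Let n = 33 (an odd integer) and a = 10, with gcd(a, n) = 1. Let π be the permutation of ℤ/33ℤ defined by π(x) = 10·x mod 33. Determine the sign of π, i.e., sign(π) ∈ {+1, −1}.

Start at x=1: 1 → 10 → 1 (one orbit).
Cycle lengths of π_10 on ℤ/33ℤ: [2, 2, 2, 2, 2, 2, 2, 2, 2, 2, 2, 2, 2, 2, 2, 1, 1, 1]; 18 cycles in total.
sign(π) = (−1)^{n − #cycles} = (−1)^{33−18} = (−1)^15 = -1.

-1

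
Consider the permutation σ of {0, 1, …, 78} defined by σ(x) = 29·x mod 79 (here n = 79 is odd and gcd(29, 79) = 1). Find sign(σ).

Trace 25: π^k(25) = [25, 14, 11, 3, 8, 74, 13] for k=0..6.
Decompose π into cycles: lengths [78, 1] (2 cycles, including the fixed point 0).
79 − 2 = 77 transpositions; sign(π) = (−1)^77 = -1.

-1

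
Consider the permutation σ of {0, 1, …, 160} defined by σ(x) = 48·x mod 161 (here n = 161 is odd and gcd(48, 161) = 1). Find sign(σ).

Orbit of 85 under x↦48x: [85, 55, 64, 13, 141, 6, 127]… (length divides ord_161(48)).
Cycle lengths of π_48 on ℤ/161ℤ: [22, 22, 22, 22, 22, 22, 11, 11, 2, 2, 2, 1]; 12 cycles in total.
sign(π) = (−1)^{n − #cycles} = (−1)^{161−12} = (−1)^149 = -1.
Zolotarev: (48|161) = -1, matching the cycle-count sign.

-1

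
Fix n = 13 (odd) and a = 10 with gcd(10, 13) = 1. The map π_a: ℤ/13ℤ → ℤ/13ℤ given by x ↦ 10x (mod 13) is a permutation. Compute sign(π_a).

Start at x=1: 1 → 10 → 9 → 12 → 3 → 4 → 1 (one orbit).
π_10 has 3 disjoint cycles with lengths [6, 6, 1] on {0,…,12}.
Σ(ℓ_i−1) = 13−3 = 10; sign = (−1)^10 = +1.
Check: (10/13) = +1 by Zolotarev.

+1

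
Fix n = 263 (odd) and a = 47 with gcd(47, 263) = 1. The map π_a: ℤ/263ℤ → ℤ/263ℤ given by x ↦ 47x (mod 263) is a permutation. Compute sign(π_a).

-1

Trace 257: π^k(257) = [257, 244, 159, 109, 126, 136, 80] for k=0..6.
Decompose π into cycles: lengths [262, 1] (2 cycles, including the fixed point 0).
263 − 2 = 261 transpositions; sign(π) = (−1)^261 = -1.
Via Zolotarev, sign(π_{47}) = (47|263) = -1.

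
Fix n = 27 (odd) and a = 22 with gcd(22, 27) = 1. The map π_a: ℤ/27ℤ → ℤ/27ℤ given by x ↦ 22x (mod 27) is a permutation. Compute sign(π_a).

+1

Trace 10: π^k(10) = [10, 4, 7, 19, 13, 16, 1] for k=0..6.
Cycle lengths of π_22 on ℤ/27ℤ: [9, 9, 3, 3, 1, 1, 1]; 7 cycles in total.
sign(π) = (−1)^{n − #cycles} = (−1)^{27−7} = (−1)^20 = +1.
(22|27)_J = +1 (Zolotarev's lemma cross-check).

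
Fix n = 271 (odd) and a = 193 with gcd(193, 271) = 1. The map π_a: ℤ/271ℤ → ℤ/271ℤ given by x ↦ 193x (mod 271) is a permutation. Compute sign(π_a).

-1

Start at x=269: 269 → 156 → 27 → 62 → 42 → 247 → 246 → … (one orbit).
2 cycles of lengths [270, 1].
2 cycles on 271: each ℓ→(−1)^(ℓ−1), product (−1)^269 = -1.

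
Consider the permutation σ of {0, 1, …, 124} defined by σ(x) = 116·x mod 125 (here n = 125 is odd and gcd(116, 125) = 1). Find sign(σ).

+1

Start at x=56: 56 → 121 → 36 → 51 → 41 → 6 → 71 → … (one orbit).
π_116 has 13 disjoint cycles with lengths [25, 25, 25, 25, 5, 5, 5, 5, 1, 1, 1, 1, 1] on {0,…,124}.
Σ(ℓ_i−1) = 125−13 = 112; sign = (−1)^112 = +1.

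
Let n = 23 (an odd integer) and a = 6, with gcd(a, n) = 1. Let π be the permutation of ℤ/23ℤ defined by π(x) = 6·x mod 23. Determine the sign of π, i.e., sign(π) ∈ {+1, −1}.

Start at x=4: 4 → 1 → 6 → 13 → 9 → 8 → 2 → … (one orbit).
π_6 has 3 disjoint cycles with lengths [11, 11, 1] on {0,…,22}.
3 cycles on 23: each ℓ→(−1)^(ℓ−1), product (−1)^20 = +1.
Via Zolotarev, sign(π_{6}) = (6|23) = +1.

+1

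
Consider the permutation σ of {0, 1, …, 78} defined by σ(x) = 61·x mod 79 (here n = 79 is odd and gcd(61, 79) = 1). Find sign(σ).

Start at x=18: 18 → 71 → 65 → 15 → 46 → 41 → 52 → … (one orbit).
Cycle type of π: 26×3 + 1; total 4 cycles.
With 4 cycles on 79 points, sign = (−1)^{79−4} = -1.
Check: (61/79) = -1 by Zolotarev.

-1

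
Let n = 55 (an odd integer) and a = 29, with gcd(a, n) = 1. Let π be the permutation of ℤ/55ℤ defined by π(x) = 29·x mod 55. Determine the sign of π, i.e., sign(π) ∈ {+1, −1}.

Start at x=36: 36 → 54 → 26 → 39 → 31 → 19 → 1 → … (one orbit).
π_29 has 8 disjoint cycles with lengths [10, 10, 10, 10, 10, 2, 2, 1] on {0,…,54}.
With 8 cycles on 55 points, sign = (−1)^{55−8} = -1.
The Jacobi symbol (29|55) = -1 (Zolotarev) agrees.

-1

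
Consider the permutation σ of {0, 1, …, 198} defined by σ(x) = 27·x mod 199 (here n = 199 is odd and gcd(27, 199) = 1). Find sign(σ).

-1

Orbit of 159 under x↦27x: [159, 114, 93, 123, 137, 117, 174]… (length divides ord_199(27)).
π_27 has 4 disjoint cycles with lengths [66, 66, 66, 1] on {0,…,198}.
Σ(ℓ_i−1) = 199−4 = 195; sign = (−1)^195 = -1.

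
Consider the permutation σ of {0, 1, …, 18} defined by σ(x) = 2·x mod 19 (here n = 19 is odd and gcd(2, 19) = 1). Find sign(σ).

Trace 15: π^k(15) = [15, 11, 3, 6, 12, 5, 10] for k=0..6.
Cycle type of π: 18 + 1; total 2 cycles.
With 2 cycles on 19 points, sign = (−1)^{19−2} = -1.
The Jacobi symbol (2|19) = -1 (Zolotarev) agrees.

-1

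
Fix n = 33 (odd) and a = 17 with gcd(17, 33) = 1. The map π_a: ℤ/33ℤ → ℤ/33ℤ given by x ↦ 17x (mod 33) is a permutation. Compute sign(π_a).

Start at x=31: 31 → 32 → 16 → 8 → 4 → 2 → 1 → … (one orbit).
Cycle lengths of π_17 on ℤ/33ℤ: [10, 10, 10, 2, 1]; 5 cycles in total.
n − c = 33 − 5 = 28; sign = (−1)^28 = +1.

+1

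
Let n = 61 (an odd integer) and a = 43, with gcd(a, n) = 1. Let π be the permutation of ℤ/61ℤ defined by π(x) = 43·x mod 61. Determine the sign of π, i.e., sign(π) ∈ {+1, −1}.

-1

Start at x=10: 10 → 3 → 7 → 57 → 11 → 46 → 26 → … (one orbit).
π_43 has 2 disjoint cycles with lengths [60, 1] on {0,…,60}.
sign(π) = (−1)^{n − #cycles} = (−1)^{61−2} = (−1)^59 = -1.
The Jacobi symbol (43|61) = -1 (Zolotarev) agrees.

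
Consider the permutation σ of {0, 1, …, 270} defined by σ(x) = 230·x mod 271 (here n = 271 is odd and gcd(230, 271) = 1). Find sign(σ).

-1

Start at x=69: 69 → 152 → 1 → 230 → 55 → 184 → 44 → … (one orbit).
π_230 has 4 disjoint cycles with lengths [90, 90, 90, 1] on {0,…,270}.
With 4 cycles on 271 points, sign = (−1)^{271−4} = -1.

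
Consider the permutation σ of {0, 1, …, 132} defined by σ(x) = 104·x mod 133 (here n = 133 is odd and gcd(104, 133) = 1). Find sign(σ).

Start at x=64: 64 → 6 → 92 → 125 → 99 → 55 → 1 → … (one orbit).
Decompose π into cycles: lengths [18, 18, 18, 18, 18, 18, 9, 9, 2, 2, 2, 1] (12 cycles, including the fixed point 0).
n − c = 133 − 12 = 121; sign = (−1)^121 = -1.
Zolotarev: (104|133) = -1, matching the cycle-count sign.

-1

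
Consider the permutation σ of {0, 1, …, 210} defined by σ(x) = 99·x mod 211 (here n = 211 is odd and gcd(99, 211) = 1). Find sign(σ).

+1

Start at x=56: 56 → 58 → 45 → 24 → 55 → 170 → 161 → … (one orbit).
Decompose π into cycles: lengths [105, 105, 1] (3 cycles, including the fixed point 0).
With 3 cycles on 211 points, sign = (−1)^{211−3} = +1.
The Jacobi symbol (99|211) = +1 (Zolotarev) agrees.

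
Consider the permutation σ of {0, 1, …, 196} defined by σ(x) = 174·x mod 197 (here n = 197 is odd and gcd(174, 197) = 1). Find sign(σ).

Orbit of 65 under x↦174x: [65, 81, 107, 100, 64, 104, 169]… (length divides ord_197(174)).
π_174 has 3 disjoint cycles with lengths [98, 98, 1] on {0,…,196}.
With 3 cycles on 197 points, sign = (−1)^{197−3} = +1.

+1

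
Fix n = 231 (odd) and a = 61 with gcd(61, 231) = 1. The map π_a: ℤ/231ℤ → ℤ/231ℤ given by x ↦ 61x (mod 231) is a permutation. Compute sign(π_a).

+1

Trace 178: π^k(178) = [178, 1, 61, 25, 139, 163, 10] for k=0..6.
Cycle lengths of π_61 on ℤ/231ℤ: [30, 30, 30, 30, 30, 30, 10, 10, 10, 6, 6, 6, 1, 1, 1]; 15 cycles in total.
Σ(ℓ_i−1) = 231−15 = 216; sign = (−1)^216 = +1.
Via Zolotarev, sign(π_{61}) = (61|231) = +1.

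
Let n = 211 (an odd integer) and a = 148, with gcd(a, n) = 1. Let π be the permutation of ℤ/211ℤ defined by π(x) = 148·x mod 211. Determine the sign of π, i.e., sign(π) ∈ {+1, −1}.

Orbit of 199 under x↦148x: [199, 123, 58, 144, 1, 148, 171]… (length divides ord_211(148)).
Cycle type of π: 7×30 + 1; total 31 cycles.
31 cycles on 211: each ℓ→(−1)^(ℓ−1), product (−1)^180 = +1.
Via Zolotarev, sign(π_{148}) = (148|211) = +1.

+1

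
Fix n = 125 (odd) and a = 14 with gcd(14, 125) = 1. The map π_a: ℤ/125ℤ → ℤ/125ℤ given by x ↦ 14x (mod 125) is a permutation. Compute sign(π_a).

Trace 19: π^k(19) = [19, 16, 99, 11, 29, 31, 59] for k=0..6.
Cycle lengths of π_14 on ℤ/125ℤ: [50, 50, 10, 10, 2, 2, 1]; 7 cycles in total.
125 − 7 = 118 transpositions; sign(π) = (−1)^118 = +1.

+1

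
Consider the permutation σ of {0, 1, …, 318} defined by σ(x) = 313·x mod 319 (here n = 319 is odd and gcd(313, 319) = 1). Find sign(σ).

Start at x=49: 49 → 25 → 169 → 262 → 23 → 181 → 190 → … (one orbit).
Decompose π into cycles: lengths [35, 35, 35, 35, 35, 35, 35, 35, 7, 7, 7, 7, 5, 5, 1] (15 cycles, including the fixed point 0).
With 15 cycles on 319 points, sign = (−1)^{319−15} = +1.
The Jacobi symbol (313|319) = +1 (Zolotarev) agrees.

+1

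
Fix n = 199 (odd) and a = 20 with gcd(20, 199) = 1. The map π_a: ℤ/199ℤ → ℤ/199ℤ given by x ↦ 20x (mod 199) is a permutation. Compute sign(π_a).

Start at x=165: 165 → 116 → 131 → 33 → 63 → 66 → 126 → … (one orbit).
Cycle lengths of π_20 on ℤ/199ℤ: [99, 99, 1]; 3 cycles in total.
199 − 3 = 196 transpositions; sign(π) = (−1)^196 = +1.

+1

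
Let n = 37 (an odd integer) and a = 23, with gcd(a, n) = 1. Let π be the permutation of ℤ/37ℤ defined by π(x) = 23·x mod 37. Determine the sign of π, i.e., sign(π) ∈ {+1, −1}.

Start at x=36: 36 → 14 → 26 → 6 → 27 → 29 → 1 → … (one orbit).
Cycle lengths of π_23 on ℤ/37ℤ: [12, 12, 12, 1]; 4 cycles in total.
With 4 cycles on 37 points, sign = (−1)^{37−4} = -1.
The Jacobi symbol (23|37) = -1 (Zolotarev) agrees.

-1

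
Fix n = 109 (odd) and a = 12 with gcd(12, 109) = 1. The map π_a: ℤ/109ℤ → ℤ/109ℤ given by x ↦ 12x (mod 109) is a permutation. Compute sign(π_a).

Trace 102: π^k(102) = [102, 25, 82, 3, 36, 105, 61] for k=0..6.
Decompose π into cycles: lengths [54, 54, 1] (3 cycles, including the fixed point 0).
Σ(ℓ_i−1) = 109−3 = 106; sign = (−1)^106 = +1.
Via Zolotarev, sign(π_{12}) = (12|109) = +1.

+1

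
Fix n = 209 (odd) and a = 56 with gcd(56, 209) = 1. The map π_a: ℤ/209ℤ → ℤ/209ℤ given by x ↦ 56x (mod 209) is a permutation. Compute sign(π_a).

-1

Trace 56: π^k(56) = [56, 1] for k=0..1.
The orbit structure of x ↦ 56x mod 209: 110 orbits of sizes [2, 2, 2, 2, 2, 2, 2, 2, 2, 2, 2, 2, 2, 2, 2, 2, 2, 2, 2, 2, 2, 2, 2, 2, 2, 2, 2, 2, 2, 2, 2, 2, 2, 2, 2, 2, 2, 2, 2, 2, 2, 2, 2, 2, 2, 2, 2, 2, 2, 2, 2, 2, 2, 2, 2, 2, 2, 2, 2, 2, 2, 2, 2, 2, 2, 2, 2, 2, 2, 2, 2, 2, 2, 2, 2, 2, 2, 2, 2, 2, 2, 2, 2, 2, 2, 2, 2, 2, 2, 2, 2, 2, 2, 2, 2, 2, 2, 2, 2, 1, 1, 1, 1, 1, 1, 1, 1, 1, 1, 1].
Σ(ℓ_i−1) = 209−110 = 99; sign = (−1)^99 = -1.
Via Zolotarev, sign(π_{56}) = (56|209) = -1.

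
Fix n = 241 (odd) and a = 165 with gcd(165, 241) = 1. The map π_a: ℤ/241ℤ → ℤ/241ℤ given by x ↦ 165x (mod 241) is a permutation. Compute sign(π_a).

-1

Start at x=165: 165 → 233 → 126 → 64 → 197 → 211 → 111 → … (one orbit).
Decompose π into cycles: lengths [16, 16, 16, 16, 16, 16, 16, 16, 16, 16, 16, 16, 16, 16, 16, 1] (16 cycles, including the fixed point 0).
241 − 16 = 225 transpositions; sign(π) = (−1)^225 = -1.
(165|241)_J = -1 (Zolotarev's lemma cross-check).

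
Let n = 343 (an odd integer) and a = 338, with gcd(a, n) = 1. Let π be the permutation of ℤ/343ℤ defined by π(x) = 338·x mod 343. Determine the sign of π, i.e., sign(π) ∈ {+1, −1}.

+1

Orbit of 144 under x↦338x: [144, 309, 170, 179, 134, 16, 263]… (length divides ord_343(338)).
7 cycles of lengths [147, 147, 21, 21, 3, 3, 1].
With 7 cycles on 343 points, sign = (−1)^{343−7} = +1.
Check: (338/343) = +1 by Zolotarev.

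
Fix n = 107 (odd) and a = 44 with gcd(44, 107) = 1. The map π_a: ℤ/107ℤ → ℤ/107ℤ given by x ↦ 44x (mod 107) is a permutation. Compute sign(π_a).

Orbit of 92 under x↦44x: [92, 89, 64, 34, 105, 19, 87]… (length divides ord_107(44)).
3 cycles of lengths [53, 53, 1].
sign(π) = (−1)^{n − #cycles} = (−1)^{107−3} = (−1)^104 = +1.
Zolotarev: (44|107) = +1, matching the cycle-count sign.

+1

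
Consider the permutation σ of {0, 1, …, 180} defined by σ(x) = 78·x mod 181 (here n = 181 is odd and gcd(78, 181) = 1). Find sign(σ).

-1

Orbit of 84 under x↦78x: [84, 36, 93, 14, 6, 106, 123]… (length divides ord_181(78)).
Decompose π into cycles: lengths [180, 1] (2 cycles, including the fixed point 0).
n − c = 181 − 2 = 179; sign = (−1)^179 = -1.
The Jacobi symbol (78|181) = -1 (Zolotarev) agrees.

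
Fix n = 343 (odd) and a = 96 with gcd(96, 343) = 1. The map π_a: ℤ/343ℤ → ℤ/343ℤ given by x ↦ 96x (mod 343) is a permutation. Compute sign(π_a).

-1

Start at x=199: 199 → 239 → 306 → 221 → 293 → 2 → 192 → … (one orbit).
Decompose π into cycles: lengths [294, 42, 6, 1] (4 cycles, including the fixed point 0).
4 cycles on 343: each ℓ→(−1)^(ℓ−1), product (−1)^339 = -1.
(96|343)_J = -1 (Zolotarev's lemma cross-check).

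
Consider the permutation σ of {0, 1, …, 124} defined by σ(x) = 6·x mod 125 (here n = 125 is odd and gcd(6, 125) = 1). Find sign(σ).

Orbit of 81 under x↦6x: [81, 111, 41, 121, 101, 106, 11]… (length divides ord_125(6)).
Cycle type of π: 25×4 + 5×4 + 1×5; total 13 cycles.
Σ(ℓ_i−1) = 125−13 = 112; sign = (−1)^112 = +1.
Check: (6/125) = +1 by Zolotarev.

+1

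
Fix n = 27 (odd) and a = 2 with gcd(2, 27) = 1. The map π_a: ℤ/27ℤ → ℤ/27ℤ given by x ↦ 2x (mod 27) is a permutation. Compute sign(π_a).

-1

Orbit of 5 under x↦2x: [5, 10, 20, 13, 26, 25, 23]… (length divides ord_27(2)).
Cycle lengths of π_2 on ℤ/27ℤ: [18, 6, 2, 1]; 4 cycles in total.
4 cycles on 27: each ℓ→(−1)^(ℓ−1), product (−1)^23 = -1.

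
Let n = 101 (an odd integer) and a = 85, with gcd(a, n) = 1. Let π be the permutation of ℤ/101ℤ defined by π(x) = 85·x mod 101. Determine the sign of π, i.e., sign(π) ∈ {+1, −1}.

+1

Orbit of 1 under x↦85x: [1, 85, 54, 45, 88, 6, 5]… (length divides ord_101(85)).
Cycle type of π: 50×2 + 1; total 3 cycles.
101 − 3 = 98 transpositions; sign(π) = (−1)^98 = +1.
Zolotarev: (85|101) = +1, matching the cycle-count sign.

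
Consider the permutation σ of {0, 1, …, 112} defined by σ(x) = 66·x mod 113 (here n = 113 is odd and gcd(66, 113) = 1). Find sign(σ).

Trace 98: π^k(98) = [98, 27, 87, 92, 83, 54, 61] for k=0..6.
π_66 has 2 disjoint cycles with lengths [112, 1] on {0,…,112}.
113 − 2 = 111 transpositions; sign(π) = (−1)^111 = -1.

-1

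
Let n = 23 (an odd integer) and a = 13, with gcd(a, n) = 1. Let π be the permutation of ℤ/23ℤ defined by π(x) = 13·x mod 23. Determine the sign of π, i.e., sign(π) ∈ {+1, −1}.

+1

Start at x=16: 16 → 1 → 13 → 8 → 12 → 18 → 4 → … (one orbit).
Cycle type of π: 11×2 + 1; total 3 cycles.
With 3 cycles on 23 points, sign = (−1)^{23−3} = +1.
Check: (13/23) = +1 by Zolotarev.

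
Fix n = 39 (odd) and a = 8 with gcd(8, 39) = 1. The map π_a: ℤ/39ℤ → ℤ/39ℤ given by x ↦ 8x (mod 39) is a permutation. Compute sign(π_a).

Orbit of 25 under x↦8x: [25, 5, 1, 8]… (length divides ord_39(8)).
Cycle lengths of π_8 on ℤ/39ℤ: [4, 4, 4, 4, 4, 4, 4, 4, 4, 2, 1]; 11 cycles in total.
n − c = 39 − 11 = 28; sign = (−1)^28 = +1.
Check: (8/39) = +1 by Zolotarev.

+1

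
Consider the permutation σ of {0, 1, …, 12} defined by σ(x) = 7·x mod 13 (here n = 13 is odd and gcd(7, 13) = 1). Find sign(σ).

-1

Orbit of 10 under x↦7x: [10, 5, 9, 11, 12, 6, 3]… (length divides ord_13(7)).
2 cycles of lengths [12, 1].
n − c = 13 − 2 = 11; sign = (−1)^11 = -1.
(7|13)_J = -1 (Zolotarev's lemma cross-check).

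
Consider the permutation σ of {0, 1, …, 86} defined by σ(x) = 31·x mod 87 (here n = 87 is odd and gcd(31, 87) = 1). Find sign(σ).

Start at x=4: 4 → 37 → 16 → 61 → 64 → 70 → 82 → … (one orbit).
Cycle type of π: 28×3 + 1×3; total 6 cycles.
6 cycles on 87: each ℓ→(−1)^(ℓ−1), product (−1)^81 = -1.

-1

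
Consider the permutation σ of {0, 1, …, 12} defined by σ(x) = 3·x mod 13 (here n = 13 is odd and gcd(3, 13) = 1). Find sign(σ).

Trace 1: π^k(1) = [1, 3, 9] for k=0..2.
Cycle lengths of π_3 on ℤ/13ℤ: [3, 3, 3, 3, 1]; 5 cycles in total.
Σ(ℓ_i−1) = 13−5 = 8; sign = (−1)^8 = +1.

+1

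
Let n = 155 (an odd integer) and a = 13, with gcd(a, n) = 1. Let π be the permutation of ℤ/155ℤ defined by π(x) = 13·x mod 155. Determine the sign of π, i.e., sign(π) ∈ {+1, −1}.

+1

Orbit of 19 under x↦13x: [19, 92, 111, 48, 4, 52, 56]… (length divides ord_155(13)).
π_13 has 5 disjoint cycles with lengths [60, 60, 30, 4, 1] on {0,…,154}.
Σ(ℓ_i−1) = 155−5 = 150; sign = (−1)^150 = +1.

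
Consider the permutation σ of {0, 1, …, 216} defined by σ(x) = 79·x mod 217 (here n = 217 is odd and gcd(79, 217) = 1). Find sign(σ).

Start at x=165: 165 → 15 → 100 → 88 → 8 → 198 → 18 → … (one orbit).
π_79 has 10 disjoint cycles with lengths [30, 30, 30, 30, 30, 30, 30, 3, 3, 1] on {0,…,216}.
With 10 cycles on 217 points, sign = (−1)^{217−10} = -1.

-1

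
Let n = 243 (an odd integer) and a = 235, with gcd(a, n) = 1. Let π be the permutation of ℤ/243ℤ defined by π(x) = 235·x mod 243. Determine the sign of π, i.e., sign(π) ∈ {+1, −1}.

+1

Start at x=37: 37 → 190 → 181 → 10 → 163 → 154 → 226 → … (one orbit).
Decompose π into cycles: lengths [27, 27, 27, 27, 27, 27, 9, 9, 9, 9, 9, 9, 3, 3, 3, 3, 3, 3, 1, 1, 1, 1, 1, 1, 1, 1, 1] (27 cycles, including the fixed point 0).
sign(π) = (−1)^{n − #cycles} = (−1)^{243−27} = (−1)^216 = +1.
Via Zolotarev, sign(π_{235}) = (235|243) = +1.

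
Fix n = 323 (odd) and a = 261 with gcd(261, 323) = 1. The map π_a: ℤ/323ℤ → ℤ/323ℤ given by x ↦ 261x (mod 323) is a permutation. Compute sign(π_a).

Start at x=147: 147 → 253 → 141 → 302 → 10 → 26 → 3 → … (one orbit).
5 cycles of lengths [144, 144, 18, 16, 1].
With 5 cycles on 323 points, sign = (−1)^{323−5} = +1.
The Jacobi symbol (261|323) = +1 (Zolotarev) agrees.

+1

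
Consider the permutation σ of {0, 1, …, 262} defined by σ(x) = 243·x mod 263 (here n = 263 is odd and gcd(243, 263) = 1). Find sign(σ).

+1

Orbit of 218 under x↦243x: [218, 111, 147, 216, 151, 136, 173]… (length divides ord_263(243)).
π_243 has 3 disjoint cycles with lengths [131, 131, 1] on {0,…,262}.
With 3 cycles on 263 points, sign = (−1)^{263−3} = +1.
The Jacobi symbol (243|263) = +1 (Zolotarev) agrees.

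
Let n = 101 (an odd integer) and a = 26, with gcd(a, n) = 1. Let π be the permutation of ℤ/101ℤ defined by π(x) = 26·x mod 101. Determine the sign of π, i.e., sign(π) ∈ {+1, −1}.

Trace 26: π^k(26) = [26, 70, 2, 52, 39, 4, 3] for k=0..6.
The orbit structure of x ↦ 26x mod 101: 2 orbits of sizes [100, 1].
With 2 cycles on 101 points, sign = (−1)^{101−2} = -1.
(26|101)_J = -1 (Zolotarev's lemma cross-check).

-1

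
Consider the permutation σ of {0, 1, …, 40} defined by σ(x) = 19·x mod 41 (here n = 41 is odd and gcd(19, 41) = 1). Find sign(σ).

Orbit of 11 under x↦19x: [11, 4, 35, 9, 7, 10, 26]… (length divides ord_41(19)).
Decompose π into cycles: lengths [40, 1] (2 cycles, including the fixed point 0).
With 2 cycles on 41 points, sign = (−1)^{41−2} = -1.
Check: (19/41) = -1 by Zolotarev.

-1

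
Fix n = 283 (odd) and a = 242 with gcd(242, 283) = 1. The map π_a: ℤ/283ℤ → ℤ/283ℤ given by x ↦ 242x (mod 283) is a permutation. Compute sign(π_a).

-1

Start at x=48: 48 → 13 → 33 → 62 → 5 → 78 → 198 → … (one orbit).
Cycle type of π: 282 + 1; total 2 cycles.
sign(π) = (−1)^{n − #cycles} = (−1)^{283−2} = (−1)^281 = -1.
Zolotarev: (242|283) = -1, matching the cycle-count sign.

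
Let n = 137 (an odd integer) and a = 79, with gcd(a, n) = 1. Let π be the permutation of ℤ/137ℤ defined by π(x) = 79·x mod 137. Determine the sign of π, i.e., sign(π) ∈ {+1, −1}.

-1

Orbit of 24 under x↦79x: [24, 115, 43, 109, 117, 64, 124]… (length divides ord_137(79)).
Cycle type of π: 136 + 1; total 2 cycles.
n − c = 137 − 2 = 135; sign = (−1)^135 = -1.
The Jacobi symbol (79|137) = -1 (Zolotarev) agrees.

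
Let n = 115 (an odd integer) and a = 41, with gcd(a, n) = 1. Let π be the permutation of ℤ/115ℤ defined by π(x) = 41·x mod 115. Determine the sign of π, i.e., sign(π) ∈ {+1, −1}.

Trace 71: π^k(71) = [71, 36, 96, 26, 31, 6, 16] for k=0..6.
Cycle type of π: 11×10 + 1×5; total 15 cycles.
sign(π) = (−1)^{n − #cycles} = (−1)^{115−15} = (−1)^100 = +1.

+1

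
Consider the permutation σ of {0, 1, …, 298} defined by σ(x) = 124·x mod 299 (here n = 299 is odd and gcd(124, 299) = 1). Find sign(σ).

Trace 271: π^k(271) = [271, 116, 32, 81, 177, 121, 54] for k=0..6.
Decompose π into cycles: lengths [132, 132, 12, 11, 11, 1] (6 cycles, including the fixed point 0).
With 6 cycles on 299 points, sign = (−1)^{299−6} = -1.

-1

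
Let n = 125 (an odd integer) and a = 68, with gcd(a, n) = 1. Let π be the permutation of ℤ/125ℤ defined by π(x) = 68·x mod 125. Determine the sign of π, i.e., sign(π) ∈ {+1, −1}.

Trace 1: π^k(1) = [1, 68, 124, 57] for k=0..3.
π_68 has 32 disjoint cycles with lengths [4, 4, 4, 4, 4, 4, 4, 4, 4, 4, 4, 4, 4, 4, 4, 4, 4, 4, 4, 4, 4, 4, 4, 4, 4, 4, 4, 4, 4, 4, 4, 1] on {0,…,124}.
n − c = 125 − 32 = 93; sign = (−1)^93 = -1.

-1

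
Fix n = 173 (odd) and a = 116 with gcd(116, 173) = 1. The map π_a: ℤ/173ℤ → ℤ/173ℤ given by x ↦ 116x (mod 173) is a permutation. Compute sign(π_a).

+1

Trace 84: π^k(84) = [84, 56, 95, 121, 23, 73, 164] for k=0..6.
Cycle type of π: 86×2 + 1; total 3 cycles.
173 − 3 = 170 transpositions; sign(π) = (−1)^170 = +1.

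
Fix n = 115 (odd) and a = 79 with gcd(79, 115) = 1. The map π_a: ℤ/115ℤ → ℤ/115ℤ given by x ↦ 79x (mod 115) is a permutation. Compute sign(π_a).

-1

Start at x=26: 26 → 99 → 1 → 79 → 31 → 34 → 41 → … (one orbit).
Cycle lengths of π_79 on ℤ/115ℤ: [22, 22, 22, 22, 22, 2, 2, 1]; 8 cycles in total.
With 8 cycles on 115 points, sign = (−1)^{115−8} = -1.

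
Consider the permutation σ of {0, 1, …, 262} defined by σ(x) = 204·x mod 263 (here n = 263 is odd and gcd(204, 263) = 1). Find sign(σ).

Trace 190: π^k(190) = [190, 99, 208, 89, 9, 258, 32] for k=0..6.
The orbit structure of x ↦ 204x mod 263: 3 orbits of sizes [131, 131, 1].
n − c = 263 − 3 = 260; sign = (−1)^260 = +1.
Check: (204/263) = +1 by Zolotarev.

+1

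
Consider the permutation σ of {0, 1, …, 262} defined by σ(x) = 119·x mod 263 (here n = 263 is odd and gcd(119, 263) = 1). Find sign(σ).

Orbit of 258 under x↦119x: [258, 194, 205, 199, 11, 257, 75]… (length divides ord_263(119)).
Decompose π into cycles: lengths [262, 1] (2 cycles, including the fixed point 0).
sign(π) = (−1)^{n − #cycles} = (−1)^{263−2} = (−1)^261 = -1.

-1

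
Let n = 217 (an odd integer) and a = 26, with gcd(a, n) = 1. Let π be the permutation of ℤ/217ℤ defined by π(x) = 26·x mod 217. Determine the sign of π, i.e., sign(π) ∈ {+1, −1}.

Trace 1: π^k(1) = [1, 26, 25, 216, 191, 192] for k=0..5.
The orbit structure of x ↦ 26x mod 217: 37 orbits of sizes [6, 6, 6, 6, 6, 6, 6, 6, 6, 6, 6, 6, 6, 6, 6, 6, 6, 6, 6, 6, 6, 6, 6, 6, 6, 6, 6, 6, 6, 6, 6, 6, 6, 6, 6, 6, 1].
sign(π) = (−1)^{n − #cycles} = (−1)^{217−37} = (−1)^180 = +1.
(26|217)_J = +1 (Zolotarev's lemma cross-check).

+1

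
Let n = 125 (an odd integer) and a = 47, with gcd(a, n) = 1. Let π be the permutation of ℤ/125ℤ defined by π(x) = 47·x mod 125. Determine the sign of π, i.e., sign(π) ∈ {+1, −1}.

Orbit of 37 under x↦47x: [37, 114, 108, 76, 72, 9, 48]… (length divides ord_125(47)).
The orbit structure of x ↦ 47x mod 125: 4 orbits of sizes [100, 20, 4, 1].
n − c = 125 − 4 = 121; sign = (−1)^121 = -1.
(47|125)_J = -1 (Zolotarev's lemma cross-check).

-1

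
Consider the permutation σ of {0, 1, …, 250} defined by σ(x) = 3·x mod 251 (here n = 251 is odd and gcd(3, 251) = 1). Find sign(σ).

Start at x=154: 154 → 211 → 131 → 142 → 175 → 23 → 69 → … (one orbit).
π_3 has 3 disjoint cycles with lengths [125, 125, 1] on {0,…,250}.
With 3 cycles on 251 points, sign = (−1)^{251−3} = +1.

+1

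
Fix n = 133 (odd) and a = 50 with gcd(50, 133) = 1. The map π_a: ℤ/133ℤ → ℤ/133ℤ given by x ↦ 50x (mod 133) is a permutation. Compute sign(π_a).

-1

Orbit of 113 under x↦50x: [113, 64, 8, 1, 50, 106]… (length divides ord_133(50)).
Cycle lengths of π_50 on ℤ/133ℤ: [6, 6, 6, 6, 6, 6, 6, 6, 6, 6, 6, 6, 6, 6, 6, 6, 6, 6, 6, 6, 6, 1, 1, 1, 1, 1, 1, 1]; 28 cycles in total.
28 cycles on 133: each ℓ→(−1)^(ℓ−1), product (−1)^105 = -1.
The Jacobi symbol (50|133) = -1 (Zolotarev) agrees.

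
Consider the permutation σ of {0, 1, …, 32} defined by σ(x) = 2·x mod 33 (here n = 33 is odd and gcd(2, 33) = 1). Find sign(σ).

+1

Start at x=31: 31 → 29 → 25 → 17 → 1 → 2 → 4 → … (one orbit).
5 cycles of lengths [10, 10, 10, 2, 1].
5 cycles on 33: each ℓ→(−1)^(ℓ−1), product (−1)^28 = +1.
(2|33)_J = +1 (Zolotarev's lemma cross-check).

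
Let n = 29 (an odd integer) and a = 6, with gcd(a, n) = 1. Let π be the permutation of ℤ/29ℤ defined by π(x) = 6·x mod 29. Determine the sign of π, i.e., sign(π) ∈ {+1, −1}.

+1

Start at x=9: 9 → 25 → 5 → 1 → 6 → 7 → 13 → … (one orbit).
The orbit structure of x ↦ 6x mod 29: 3 orbits of sizes [14, 14, 1].
Σ(ℓ_i−1) = 29−3 = 26; sign = (−1)^26 = +1.
Via Zolotarev, sign(π_{6}) = (6|29) = +1.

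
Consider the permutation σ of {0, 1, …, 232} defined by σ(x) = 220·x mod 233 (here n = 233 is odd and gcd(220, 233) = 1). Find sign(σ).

Trace 112: π^k(112) = [112, 175, 55, 217, 208, 92, 202] for k=0..6.
Cycle lengths of π_220 on ℤ/233ℤ: [116, 116, 1]; 3 cycles in total.
Σ(ℓ_i−1) = 233−3 = 230; sign = (−1)^230 = +1.

+1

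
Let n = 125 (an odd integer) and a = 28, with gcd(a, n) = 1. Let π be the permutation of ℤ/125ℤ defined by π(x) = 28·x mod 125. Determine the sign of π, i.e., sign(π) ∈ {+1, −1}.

-1

Start at x=93: 93 → 104 → 37 → 36 → 8 → 99 → 22 → … (one orbit).
Cycle lengths of π_28 on ℤ/125ℤ: [100, 20, 4, 1]; 4 cycles in total.
4 cycles on 125: each ℓ→(−1)^(ℓ−1), product (−1)^121 = -1.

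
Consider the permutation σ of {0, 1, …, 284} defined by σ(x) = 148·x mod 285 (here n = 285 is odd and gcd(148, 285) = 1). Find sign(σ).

+1

Trace 67: π^k(67) = [67, 226, 103, 139, 52, 1, 148] for k=0..6.
The orbit structure of x ↦ 148x mod 285: 15 orbits of sizes [36, 36, 36, 36, 36, 36, 18, 18, 18, 4, 4, 4, 1, 1, 1].
With 15 cycles on 285 points, sign = (−1)^{285−15} = +1.
The Jacobi symbol (148|285) = +1 (Zolotarev) agrees.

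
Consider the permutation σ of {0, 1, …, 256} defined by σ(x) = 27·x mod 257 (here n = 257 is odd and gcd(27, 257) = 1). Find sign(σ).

-1

Start at x=185: 185 → 112 → 197 → 179 → 207 → 192 → 44 → … (one orbit).
2 cycles of lengths [256, 1].
sign(π) = (−1)^{n − #cycles} = (−1)^{257−2} = (−1)^255 = -1.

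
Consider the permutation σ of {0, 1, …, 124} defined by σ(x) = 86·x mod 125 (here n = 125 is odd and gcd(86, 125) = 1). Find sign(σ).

+1

Orbit of 81 under x↦86x: [81, 91, 76, 36, 96, 6, 16]… (length divides ord_125(86)).
Cycle lengths of π_86 on ℤ/125ℤ: [25, 25, 25, 25, 5, 5, 5, 5, 1, 1, 1, 1, 1]; 13 cycles in total.
sign(π) = (−1)^{n − #cycles} = (−1)^{125−13} = (−1)^112 = +1.
Via Zolotarev, sign(π_{86}) = (86|125) = +1.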